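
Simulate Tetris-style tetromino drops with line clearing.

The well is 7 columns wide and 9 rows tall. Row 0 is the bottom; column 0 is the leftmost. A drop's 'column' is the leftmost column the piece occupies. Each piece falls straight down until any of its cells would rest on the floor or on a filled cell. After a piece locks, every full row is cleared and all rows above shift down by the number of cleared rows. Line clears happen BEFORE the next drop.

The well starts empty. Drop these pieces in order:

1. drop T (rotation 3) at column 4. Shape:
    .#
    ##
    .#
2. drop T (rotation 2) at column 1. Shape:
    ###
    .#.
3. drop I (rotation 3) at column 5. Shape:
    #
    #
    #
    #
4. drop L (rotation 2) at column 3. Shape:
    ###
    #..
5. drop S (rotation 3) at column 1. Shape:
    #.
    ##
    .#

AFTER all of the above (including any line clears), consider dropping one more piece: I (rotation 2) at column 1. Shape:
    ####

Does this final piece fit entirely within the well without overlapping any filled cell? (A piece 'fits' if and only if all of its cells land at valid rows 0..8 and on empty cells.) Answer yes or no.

Answer: yes

Derivation:
Drop 1: T rot3 at col 4 lands with bottom-row=0; cleared 0 line(s) (total 0); column heights now [0 0 0 0 2 3 0], max=3
Drop 2: T rot2 at col 1 lands with bottom-row=0; cleared 0 line(s) (total 0); column heights now [0 2 2 2 2 3 0], max=3
Drop 3: I rot3 at col 5 lands with bottom-row=3; cleared 0 line(s) (total 0); column heights now [0 2 2 2 2 7 0], max=7
Drop 4: L rot2 at col 3 lands with bottom-row=6; cleared 0 line(s) (total 0); column heights now [0 2 2 8 8 8 0], max=8
Drop 5: S rot3 at col 1 lands with bottom-row=2; cleared 0 line(s) (total 0); column heights now [0 5 4 8 8 8 0], max=8
Test piece I rot2 at col 1 (width 4): heights before test = [0 5 4 8 8 8 0]; fits = True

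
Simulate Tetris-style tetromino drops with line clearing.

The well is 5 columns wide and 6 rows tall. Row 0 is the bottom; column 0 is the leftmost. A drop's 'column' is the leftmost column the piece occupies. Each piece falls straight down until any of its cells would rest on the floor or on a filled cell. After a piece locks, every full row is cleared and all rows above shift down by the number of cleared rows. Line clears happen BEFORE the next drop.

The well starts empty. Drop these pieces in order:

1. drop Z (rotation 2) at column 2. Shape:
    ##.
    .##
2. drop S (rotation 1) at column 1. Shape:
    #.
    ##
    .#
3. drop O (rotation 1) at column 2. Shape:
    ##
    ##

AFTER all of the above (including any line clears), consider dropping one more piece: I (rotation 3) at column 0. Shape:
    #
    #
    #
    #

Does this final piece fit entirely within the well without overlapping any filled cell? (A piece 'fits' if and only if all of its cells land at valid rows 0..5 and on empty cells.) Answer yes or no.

Drop 1: Z rot2 at col 2 lands with bottom-row=0; cleared 0 line(s) (total 0); column heights now [0 0 2 2 1], max=2
Drop 2: S rot1 at col 1 lands with bottom-row=2; cleared 0 line(s) (total 0); column heights now [0 5 4 2 1], max=5
Drop 3: O rot1 at col 2 lands with bottom-row=4; cleared 0 line(s) (total 0); column heights now [0 5 6 6 1], max=6
Test piece I rot3 at col 0 (width 1): heights before test = [0 5 6 6 1]; fits = True

Answer: yes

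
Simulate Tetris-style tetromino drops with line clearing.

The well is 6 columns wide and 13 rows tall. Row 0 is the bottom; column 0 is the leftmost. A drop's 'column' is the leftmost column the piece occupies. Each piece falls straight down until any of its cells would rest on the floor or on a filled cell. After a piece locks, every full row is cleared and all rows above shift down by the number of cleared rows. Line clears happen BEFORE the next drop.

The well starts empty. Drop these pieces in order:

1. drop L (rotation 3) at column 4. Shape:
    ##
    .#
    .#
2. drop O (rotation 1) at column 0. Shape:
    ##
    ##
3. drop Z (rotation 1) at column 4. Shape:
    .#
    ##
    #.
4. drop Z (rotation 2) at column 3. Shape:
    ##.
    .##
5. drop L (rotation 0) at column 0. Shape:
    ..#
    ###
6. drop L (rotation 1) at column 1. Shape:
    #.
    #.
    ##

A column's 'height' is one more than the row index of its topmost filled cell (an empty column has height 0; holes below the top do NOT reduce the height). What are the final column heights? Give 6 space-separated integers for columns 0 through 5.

Answer: 3 7 5 8 8 7

Derivation:
Drop 1: L rot3 at col 4 lands with bottom-row=0; cleared 0 line(s) (total 0); column heights now [0 0 0 0 3 3], max=3
Drop 2: O rot1 at col 0 lands with bottom-row=0; cleared 0 line(s) (total 0); column heights now [2 2 0 0 3 3], max=3
Drop 3: Z rot1 at col 4 lands with bottom-row=3; cleared 0 line(s) (total 0); column heights now [2 2 0 0 5 6], max=6
Drop 4: Z rot2 at col 3 lands with bottom-row=6; cleared 0 line(s) (total 0); column heights now [2 2 0 8 8 7], max=8
Drop 5: L rot0 at col 0 lands with bottom-row=2; cleared 0 line(s) (total 0); column heights now [3 3 4 8 8 7], max=8
Drop 6: L rot1 at col 1 lands with bottom-row=4; cleared 0 line(s) (total 0); column heights now [3 7 5 8 8 7], max=8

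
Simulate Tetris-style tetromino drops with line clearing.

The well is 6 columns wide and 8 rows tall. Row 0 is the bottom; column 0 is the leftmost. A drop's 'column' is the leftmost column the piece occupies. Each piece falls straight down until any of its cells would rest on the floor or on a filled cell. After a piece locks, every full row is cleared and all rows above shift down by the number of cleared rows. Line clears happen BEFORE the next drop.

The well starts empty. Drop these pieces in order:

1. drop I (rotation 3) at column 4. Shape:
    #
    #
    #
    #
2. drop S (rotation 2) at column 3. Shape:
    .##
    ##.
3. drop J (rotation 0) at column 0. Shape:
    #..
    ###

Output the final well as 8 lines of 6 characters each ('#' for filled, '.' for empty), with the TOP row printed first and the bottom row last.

Answer: ......
......
....##
...##.
....#.
....#.
#...#.
###.#.

Derivation:
Drop 1: I rot3 at col 4 lands with bottom-row=0; cleared 0 line(s) (total 0); column heights now [0 0 0 0 4 0], max=4
Drop 2: S rot2 at col 3 lands with bottom-row=4; cleared 0 line(s) (total 0); column heights now [0 0 0 5 6 6], max=6
Drop 3: J rot0 at col 0 lands with bottom-row=0; cleared 0 line(s) (total 0); column heights now [2 1 1 5 6 6], max=6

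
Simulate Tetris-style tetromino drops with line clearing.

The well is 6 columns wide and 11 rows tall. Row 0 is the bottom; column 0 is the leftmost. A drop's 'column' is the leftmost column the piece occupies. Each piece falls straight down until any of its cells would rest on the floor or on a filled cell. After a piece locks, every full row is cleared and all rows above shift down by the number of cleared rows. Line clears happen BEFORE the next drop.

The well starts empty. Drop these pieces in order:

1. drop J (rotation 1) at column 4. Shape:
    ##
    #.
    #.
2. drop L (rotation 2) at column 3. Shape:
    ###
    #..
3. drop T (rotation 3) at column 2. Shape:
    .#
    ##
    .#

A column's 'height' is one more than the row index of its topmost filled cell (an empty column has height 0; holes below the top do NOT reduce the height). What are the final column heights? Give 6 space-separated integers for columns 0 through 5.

Drop 1: J rot1 at col 4 lands with bottom-row=0; cleared 0 line(s) (total 0); column heights now [0 0 0 0 3 3], max=3
Drop 2: L rot2 at col 3 lands with bottom-row=2; cleared 0 line(s) (total 0); column heights now [0 0 0 4 4 4], max=4
Drop 3: T rot3 at col 2 lands with bottom-row=4; cleared 0 line(s) (total 0); column heights now [0 0 6 7 4 4], max=7

Answer: 0 0 6 7 4 4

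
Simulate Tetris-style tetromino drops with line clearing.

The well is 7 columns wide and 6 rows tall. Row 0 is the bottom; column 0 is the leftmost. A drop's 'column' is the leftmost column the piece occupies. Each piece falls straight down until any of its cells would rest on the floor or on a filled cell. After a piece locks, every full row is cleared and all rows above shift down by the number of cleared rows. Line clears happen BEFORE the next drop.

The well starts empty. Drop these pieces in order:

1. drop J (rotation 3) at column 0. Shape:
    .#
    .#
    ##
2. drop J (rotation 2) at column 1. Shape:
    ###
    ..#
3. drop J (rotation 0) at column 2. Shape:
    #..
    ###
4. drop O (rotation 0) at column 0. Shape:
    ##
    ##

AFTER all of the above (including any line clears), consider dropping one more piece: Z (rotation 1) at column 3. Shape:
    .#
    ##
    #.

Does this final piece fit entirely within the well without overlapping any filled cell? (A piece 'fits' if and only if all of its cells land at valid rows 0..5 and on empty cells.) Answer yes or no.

Answer: no

Derivation:
Drop 1: J rot3 at col 0 lands with bottom-row=0; cleared 0 line(s) (total 0); column heights now [1 3 0 0 0 0 0], max=3
Drop 2: J rot2 at col 1 lands with bottom-row=2; cleared 0 line(s) (total 0); column heights now [1 4 4 4 0 0 0], max=4
Drop 3: J rot0 at col 2 lands with bottom-row=4; cleared 0 line(s) (total 0); column heights now [1 4 6 5 5 0 0], max=6
Drop 4: O rot0 at col 0 lands with bottom-row=4; cleared 0 line(s) (total 0); column heights now [6 6 6 5 5 0 0], max=6
Test piece Z rot1 at col 3 (width 2): heights before test = [6 6 6 5 5 0 0]; fits = False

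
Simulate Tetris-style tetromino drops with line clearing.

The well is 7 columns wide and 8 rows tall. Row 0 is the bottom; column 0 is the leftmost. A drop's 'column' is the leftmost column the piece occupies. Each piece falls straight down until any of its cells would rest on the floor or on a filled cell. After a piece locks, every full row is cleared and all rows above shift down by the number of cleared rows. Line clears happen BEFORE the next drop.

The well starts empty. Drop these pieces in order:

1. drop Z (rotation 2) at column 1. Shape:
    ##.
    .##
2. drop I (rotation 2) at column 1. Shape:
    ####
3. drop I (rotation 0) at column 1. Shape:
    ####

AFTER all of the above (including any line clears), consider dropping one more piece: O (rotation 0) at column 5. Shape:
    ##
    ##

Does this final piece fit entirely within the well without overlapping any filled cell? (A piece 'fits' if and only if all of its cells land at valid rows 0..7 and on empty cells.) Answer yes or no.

Answer: yes

Derivation:
Drop 1: Z rot2 at col 1 lands with bottom-row=0; cleared 0 line(s) (total 0); column heights now [0 2 2 1 0 0 0], max=2
Drop 2: I rot2 at col 1 lands with bottom-row=2; cleared 0 line(s) (total 0); column heights now [0 3 3 3 3 0 0], max=3
Drop 3: I rot0 at col 1 lands with bottom-row=3; cleared 0 line(s) (total 0); column heights now [0 4 4 4 4 0 0], max=4
Test piece O rot0 at col 5 (width 2): heights before test = [0 4 4 4 4 0 0]; fits = True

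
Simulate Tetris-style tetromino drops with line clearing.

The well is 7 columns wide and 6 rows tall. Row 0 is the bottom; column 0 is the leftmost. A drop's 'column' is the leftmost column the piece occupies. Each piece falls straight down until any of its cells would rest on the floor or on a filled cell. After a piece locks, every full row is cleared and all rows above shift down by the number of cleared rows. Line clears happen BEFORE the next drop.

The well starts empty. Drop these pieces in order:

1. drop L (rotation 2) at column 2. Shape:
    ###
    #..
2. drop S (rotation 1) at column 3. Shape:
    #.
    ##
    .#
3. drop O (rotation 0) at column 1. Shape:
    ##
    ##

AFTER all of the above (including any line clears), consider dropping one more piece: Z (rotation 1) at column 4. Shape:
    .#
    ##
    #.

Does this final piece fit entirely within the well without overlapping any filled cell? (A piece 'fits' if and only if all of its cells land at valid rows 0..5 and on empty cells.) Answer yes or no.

Answer: no

Derivation:
Drop 1: L rot2 at col 2 lands with bottom-row=0; cleared 0 line(s) (total 0); column heights now [0 0 2 2 2 0 0], max=2
Drop 2: S rot1 at col 3 lands with bottom-row=2; cleared 0 line(s) (total 0); column heights now [0 0 2 5 4 0 0], max=5
Drop 3: O rot0 at col 1 lands with bottom-row=2; cleared 0 line(s) (total 0); column heights now [0 4 4 5 4 0 0], max=5
Test piece Z rot1 at col 4 (width 2): heights before test = [0 4 4 5 4 0 0]; fits = False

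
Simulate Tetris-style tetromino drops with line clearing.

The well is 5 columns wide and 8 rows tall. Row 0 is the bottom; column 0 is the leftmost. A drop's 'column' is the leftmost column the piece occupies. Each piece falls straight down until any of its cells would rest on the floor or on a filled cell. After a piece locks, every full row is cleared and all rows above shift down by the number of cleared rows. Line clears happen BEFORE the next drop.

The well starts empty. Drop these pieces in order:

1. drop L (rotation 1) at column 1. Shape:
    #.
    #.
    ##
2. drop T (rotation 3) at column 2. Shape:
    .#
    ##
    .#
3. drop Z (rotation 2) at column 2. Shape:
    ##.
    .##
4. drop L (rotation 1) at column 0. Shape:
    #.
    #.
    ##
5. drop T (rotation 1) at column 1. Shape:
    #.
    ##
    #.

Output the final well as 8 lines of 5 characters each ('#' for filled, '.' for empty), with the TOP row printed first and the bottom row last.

Answer: .....
.#...
###..
####.
##.##
.#.#.
.###.
.###.

Derivation:
Drop 1: L rot1 at col 1 lands with bottom-row=0; cleared 0 line(s) (total 0); column heights now [0 3 1 0 0], max=3
Drop 2: T rot3 at col 2 lands with bottom-row=0; cleared 0 line(s) (total 0); column heights now [0 3 2 3 0], max=3
Drop 3: Z rot2 at col 2 lands with bottom-row=3; cleared 0 line(s) (total 0); column heights now [0 3 5 5 4], max=5
Drop 4: L rot1 at col 0 lands with bottom-row=3; cleared 0 line(s) (total 0); column heights now [6 4 5 5 4], max=6
Drop 5: T rot1 at col 1 lands with bottom-row=4; cleared 0 line(s) (total 0); column heights now [6 7 6 5 4], max=7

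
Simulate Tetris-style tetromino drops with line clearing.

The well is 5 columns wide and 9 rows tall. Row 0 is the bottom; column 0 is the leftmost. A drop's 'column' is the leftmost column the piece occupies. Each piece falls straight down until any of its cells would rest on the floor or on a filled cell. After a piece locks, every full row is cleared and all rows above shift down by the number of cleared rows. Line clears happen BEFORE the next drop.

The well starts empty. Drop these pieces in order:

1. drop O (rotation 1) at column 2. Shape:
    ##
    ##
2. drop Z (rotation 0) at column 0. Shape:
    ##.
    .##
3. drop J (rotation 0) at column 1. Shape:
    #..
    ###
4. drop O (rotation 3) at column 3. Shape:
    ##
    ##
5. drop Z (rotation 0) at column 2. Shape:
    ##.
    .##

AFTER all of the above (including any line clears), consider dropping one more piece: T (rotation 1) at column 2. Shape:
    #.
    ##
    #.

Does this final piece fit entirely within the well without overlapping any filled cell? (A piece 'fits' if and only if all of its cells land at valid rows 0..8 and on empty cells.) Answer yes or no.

Answer: no

Derivation:
Drop 1: O rot1 at col 2 lands with bottom-row=0; cleared 0 line(s) (total 0); column heights now [0 0 2 2 0], max=2
Drop 2: Z rot0 at col 0 lands with bottom-row=2; cleared 0 line(s) (total 0); column heights now [4 4 3 2 0], max=4
Drop 3: J rot0 at col 1 lands with bottom-row=4; cleared 0 line(s) (total 0); column heights now [4 6 5 5 0], max=6
Drop 4: O rot3 at col 3 lands with bottom-row=5; cleared 0 line(s) (total 0); column heights now [4 6 5 7 7], max=7
Drop 5: Z rot0 at col 2 lands with bottom-row=7; cleared 0 line(s) (total 0); column heights now [4 6 9 9 8], max=9
Test piece T rot1 at col 2 (width 2): heights before test = [4 6 9 9 8]; fits = False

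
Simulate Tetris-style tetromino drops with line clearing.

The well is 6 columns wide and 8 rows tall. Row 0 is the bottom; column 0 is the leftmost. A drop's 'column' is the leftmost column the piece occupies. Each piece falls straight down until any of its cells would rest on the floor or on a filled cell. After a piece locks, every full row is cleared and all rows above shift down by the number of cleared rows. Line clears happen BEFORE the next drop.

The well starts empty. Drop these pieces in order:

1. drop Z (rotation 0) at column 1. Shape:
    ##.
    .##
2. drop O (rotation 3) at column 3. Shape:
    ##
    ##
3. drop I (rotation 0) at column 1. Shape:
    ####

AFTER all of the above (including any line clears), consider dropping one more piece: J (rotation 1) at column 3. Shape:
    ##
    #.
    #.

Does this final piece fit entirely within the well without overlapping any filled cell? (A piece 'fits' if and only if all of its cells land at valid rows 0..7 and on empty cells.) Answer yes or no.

Answer: yes

Derivation:
Drop 1: Z rot0 at col 1 lands with bottom-row=0; cleared 0 line(s) (total 0); column heights now [0 2 2 1 0 0], max=2
Drop 2: O rot3 at col 3 lands with bottom-row=1; cleared 0 line(s) (total 0); column heights now [0 2 2 3 3 0], max=3
Drop 3: I rot0 at col 1 lands with bottom-row=3; cleared 0 line(s) (total 0); column heights now [0 4 4 4 4 0], max=4
Test piece J rot1 at col 3 (width 2): heights before test = [0 4 4 4 4 0]; fits = True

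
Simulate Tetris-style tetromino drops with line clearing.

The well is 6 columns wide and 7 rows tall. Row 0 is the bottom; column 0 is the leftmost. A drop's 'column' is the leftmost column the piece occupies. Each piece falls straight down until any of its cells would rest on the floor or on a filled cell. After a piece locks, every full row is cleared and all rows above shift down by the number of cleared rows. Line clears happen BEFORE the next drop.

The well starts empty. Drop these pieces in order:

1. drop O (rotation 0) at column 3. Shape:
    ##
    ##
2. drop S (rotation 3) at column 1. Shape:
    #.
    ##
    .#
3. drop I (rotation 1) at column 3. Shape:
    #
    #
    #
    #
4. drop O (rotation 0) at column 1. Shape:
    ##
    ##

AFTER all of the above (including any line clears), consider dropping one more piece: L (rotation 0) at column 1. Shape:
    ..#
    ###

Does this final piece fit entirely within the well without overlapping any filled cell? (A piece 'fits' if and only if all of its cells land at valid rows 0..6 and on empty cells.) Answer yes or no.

Drop 1: O rot0 at col 3 lands with bottom-row=0; cleared 0 line(s) (total 0); column heights now [0 0 0 2 2 0], max=2
Drop 2: S rot3 at col 1 lands with bottom-row=0; cleared 0 line(s) (total 0); column heights now [0 3 2 2 2 0], max=3
Drop 3: I rot1 at col 3 lands with bottom-row=2; cleared 0 line(s) (total 0); column heights now [0 3 2 6 2 0], max=6
Drop 4: O rot0 at col 1 lands with bottom-row=3; cleared 0 line(s) (total 0); column heights now [0 5 5 6 2 0], max=6
Test piece L rot0 at col 1 (width 3): heights before test = [0 5 5 6 2 0]; fits = False

Answer: no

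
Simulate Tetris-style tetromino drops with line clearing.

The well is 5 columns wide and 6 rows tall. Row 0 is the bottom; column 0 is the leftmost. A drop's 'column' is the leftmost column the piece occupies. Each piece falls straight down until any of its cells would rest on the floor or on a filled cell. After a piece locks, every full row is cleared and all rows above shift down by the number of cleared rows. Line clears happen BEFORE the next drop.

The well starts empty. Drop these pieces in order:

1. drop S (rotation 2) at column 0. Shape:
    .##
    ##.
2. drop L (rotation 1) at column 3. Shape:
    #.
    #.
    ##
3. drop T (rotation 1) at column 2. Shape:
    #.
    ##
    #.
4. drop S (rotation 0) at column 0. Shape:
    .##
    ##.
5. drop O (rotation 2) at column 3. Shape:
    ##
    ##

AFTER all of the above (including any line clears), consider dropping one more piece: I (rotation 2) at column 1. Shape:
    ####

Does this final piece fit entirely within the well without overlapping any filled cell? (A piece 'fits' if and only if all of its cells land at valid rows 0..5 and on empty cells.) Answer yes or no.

Answer: yes

Derivation:
Drop 1: S rot2 at col 0 lands with bottom-row=0; cleared 0 line(s) (total 0); column heights now [1 2 2 0 0], max=2
Drop 2: L rot1 at col 3 lands with bottom-row=0; cleared 0 line(s) (total 0); column heights now [1 2 2 3 1], max=3
Drop 3: T rot1 at col 2 lands with bottom-row=2; cleared 0 line(s) (total 0); column heights now [1 2 5 4 1], max=5
Drop 4: S rot0 at col 0 lands with bottom-row=4; cleared 0 line(s) (total 0); column heights now [5 6 6 4 1], max=6
Drop 5: O rot2 at col 3 lands with bottom-row=4; cleared 1 line(s) (total 1); column heights now [1 5 5 5 5], max=5
Test piece I rot2 at col 1 (width 4): heights before test = [1 5 5 5 5]; fits = True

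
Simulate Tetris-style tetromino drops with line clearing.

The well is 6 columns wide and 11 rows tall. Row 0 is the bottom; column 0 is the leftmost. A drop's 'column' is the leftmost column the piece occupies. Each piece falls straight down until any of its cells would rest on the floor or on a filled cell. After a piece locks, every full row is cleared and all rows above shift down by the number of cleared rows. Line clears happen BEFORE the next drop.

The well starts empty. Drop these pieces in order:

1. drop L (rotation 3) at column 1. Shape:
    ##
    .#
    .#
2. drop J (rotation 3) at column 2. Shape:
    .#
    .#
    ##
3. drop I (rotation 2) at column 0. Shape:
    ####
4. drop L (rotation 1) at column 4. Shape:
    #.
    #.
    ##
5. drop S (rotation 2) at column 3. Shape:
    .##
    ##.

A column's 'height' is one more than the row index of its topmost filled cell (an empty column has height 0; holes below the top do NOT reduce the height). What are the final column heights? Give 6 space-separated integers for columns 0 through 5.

Answer: 7 7 7 8 9 9

Derivation:
Drop 1: L rot3 at col 1 lands with bottom-row=0; cleared 0 line(s) (total 0); column heights now [0 3 3 0 0 0], max=3
Drop 2: J rot3 at col 2 lands with bottom-row=3; cleared 0 line(s) (total 0); column heights now [0 3 4 6 0 0], max=6
Drop 3: I rot2 at col 0 lands with bottom-row=6; cleared 0 line(s) (total 0); column heights now [7 7 7 7 0 0], max=7
Drop 4: L rot1 at col 4 lands with bottom-row=0; cleared 0 line(s) (total 0); column heights now [7 7 7 7 3 1], max=7
Drop 5: S rot2 at col 3 lands with bottom-row=7; cleared 0 line(s) (total 0); column heights now [7 7 7 8 9 9], max=9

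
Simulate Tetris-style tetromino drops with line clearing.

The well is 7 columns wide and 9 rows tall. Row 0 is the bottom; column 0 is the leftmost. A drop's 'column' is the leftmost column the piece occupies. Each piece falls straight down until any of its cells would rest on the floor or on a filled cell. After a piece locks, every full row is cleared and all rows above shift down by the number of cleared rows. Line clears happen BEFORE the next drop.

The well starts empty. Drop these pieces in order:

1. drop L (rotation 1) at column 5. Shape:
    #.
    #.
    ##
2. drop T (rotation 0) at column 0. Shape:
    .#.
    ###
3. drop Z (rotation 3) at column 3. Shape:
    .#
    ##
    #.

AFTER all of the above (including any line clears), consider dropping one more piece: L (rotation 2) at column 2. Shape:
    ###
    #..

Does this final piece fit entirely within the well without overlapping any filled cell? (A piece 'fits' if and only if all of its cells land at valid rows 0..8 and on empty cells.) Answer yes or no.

Answer: yes

Derivation:
Drop 1: L rot1 at col 5 lands with bottom-row=0; cleared 0 line(s) (total 0); column heights now [0 0 0 0 0 3 1], max=3
Drop 2: T rot0 at col 0 lands with bottom-row=0; cleared 0 line(s) (total 0); column heights now [1 2 1 0 0 3 1], max=3
Drop 3: Z rot3 at col 3 lands with bottom-row=0; cleared 0 line(s) (total 0); column heights now [1 2 1 2 3 3 1], max=3
Test piece L rot2 at col 2 (width 3): heights before test = [1 2 1 2 3 3 1]; fits = True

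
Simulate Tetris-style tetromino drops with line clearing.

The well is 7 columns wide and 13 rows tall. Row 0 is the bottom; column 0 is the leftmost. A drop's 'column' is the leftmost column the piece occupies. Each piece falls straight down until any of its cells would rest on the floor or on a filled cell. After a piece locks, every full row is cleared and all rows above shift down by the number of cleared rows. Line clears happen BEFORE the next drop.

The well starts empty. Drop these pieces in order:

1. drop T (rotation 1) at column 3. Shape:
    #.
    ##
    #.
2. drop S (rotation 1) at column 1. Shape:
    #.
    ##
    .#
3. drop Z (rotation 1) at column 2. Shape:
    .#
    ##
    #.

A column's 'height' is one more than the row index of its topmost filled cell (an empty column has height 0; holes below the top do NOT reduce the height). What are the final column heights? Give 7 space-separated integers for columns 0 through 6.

Drop 1: T rot1 at col 3 lands with bottom-row=0; cleared 0 line(s) (total 0); column heights now [0 0 0 3 2 0 0], max=3
Drop 2: S rot1 at col 1 lands with bottom-row=0; cleared 0 line(s) (total 0); column heights now [0 3 2 3 2 0 0], max=3
Drop 3: Z rot1 at col 2 lands with bottom-row=2; cleared 0 line(s) (total 0); column heights now [0 3 4 5 2 0 0], max=5

Answer: 0 3 4 5 2 0 0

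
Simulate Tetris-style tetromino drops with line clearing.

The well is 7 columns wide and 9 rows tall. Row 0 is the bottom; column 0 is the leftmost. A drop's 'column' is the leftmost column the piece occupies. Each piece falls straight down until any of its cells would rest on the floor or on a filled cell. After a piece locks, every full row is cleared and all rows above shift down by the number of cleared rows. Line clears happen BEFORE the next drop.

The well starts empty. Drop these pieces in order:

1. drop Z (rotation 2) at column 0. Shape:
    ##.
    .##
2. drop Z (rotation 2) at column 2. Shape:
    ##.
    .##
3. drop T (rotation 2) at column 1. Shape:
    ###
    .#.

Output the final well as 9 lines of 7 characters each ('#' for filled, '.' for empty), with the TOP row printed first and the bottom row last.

Drop 1: Z rot2 at col 0 lands with bottom-row=0; cleared 0 line(s) (total 0); column heights now [2 2 1 0 0 0 0], max=2
Drop 2: Z rot2 at col 2 lands with bottom-row=0; cleared 0 line(s) (total 0); column heights now [2 2 2 2 1 0 0], max=2
Drop 3: T rot2 at col 1 lands with bottom-row=2; cleared 0 line(s) (total 0); column heights now [2 4 4 4 1 0 0], max=4

Answer: .......
.......
.......
.......
.......
.###...
..#....
####...
.####..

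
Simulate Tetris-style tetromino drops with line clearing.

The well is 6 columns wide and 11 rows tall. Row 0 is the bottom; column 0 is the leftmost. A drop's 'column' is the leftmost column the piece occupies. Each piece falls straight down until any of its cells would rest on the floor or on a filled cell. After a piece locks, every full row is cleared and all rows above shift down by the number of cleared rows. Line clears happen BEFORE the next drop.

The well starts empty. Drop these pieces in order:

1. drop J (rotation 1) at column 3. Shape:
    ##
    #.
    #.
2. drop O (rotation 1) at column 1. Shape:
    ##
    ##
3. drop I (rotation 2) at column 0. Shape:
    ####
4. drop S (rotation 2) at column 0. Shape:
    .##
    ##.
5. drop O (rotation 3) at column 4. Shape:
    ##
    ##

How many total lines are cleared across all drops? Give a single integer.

Answer: 1

Derivation:
Drop 1: J rot1 at col 3 lands with bottom-row=0; cleared 0 line(s) (total 0); column heights now [0 0 0 3 3 0], max=3
Drop 2: O rot1 at col 1 lands with bottom-row=0; cleared 0 line(s) (total 0); column heights now [0 2 2 3 3 0], max=3
Drop 3: I rot2 at col 0 lands with bottom-row=3; cleared 0 line(s) (total 0); column heights now [4 4 4 4 3 0], max=4
Drop 4: S rot2 at col 0 lands with bottom-row=4; cleared 0 line(s) (total 0); column heights now [5 6 6 4 3 0], max=6
Drop 5: O rot3 at col 4 lands with bottom-row=3; cleared 1 line(s) (total 1); column heights now [4 5 5 3 4 4], max=5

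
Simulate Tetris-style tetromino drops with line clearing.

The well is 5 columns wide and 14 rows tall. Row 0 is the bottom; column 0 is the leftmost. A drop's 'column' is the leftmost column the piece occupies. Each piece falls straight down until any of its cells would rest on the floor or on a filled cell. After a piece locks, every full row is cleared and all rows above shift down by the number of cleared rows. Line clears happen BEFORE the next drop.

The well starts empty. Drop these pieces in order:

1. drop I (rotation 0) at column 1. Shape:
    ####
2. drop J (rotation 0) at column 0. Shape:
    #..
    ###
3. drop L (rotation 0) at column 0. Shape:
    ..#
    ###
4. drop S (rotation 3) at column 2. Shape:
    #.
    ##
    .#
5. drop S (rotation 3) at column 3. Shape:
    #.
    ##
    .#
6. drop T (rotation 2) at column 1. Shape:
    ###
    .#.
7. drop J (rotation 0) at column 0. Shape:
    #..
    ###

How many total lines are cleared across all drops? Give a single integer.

Answer: 0

Derivation:
Drop 1: I rot0 at col 1 lands with bottom-row=0; cleared 0 line(s) (total 0); column heights now [0 1 1 1 1], max=1
Drop 2: J rot0 at col 0 lands with bottom-row=1; cleared 0 line(s) (total 0); column heights now [3 2 2 1 1], max=3
Drop 3: L rot0 at col 0 lands with bottom-row=3; cleared 0 line(s) (total 0); column heights now [4 4 5 1 1], max=5
Drop 4: S rot3 at col 2 lands with bottom-row=4; cleared 0 line(s) (total 0); column heights now [4 4 7 6 1], max=7
Drop 5: S rot3 at col 3 lands with bottom-row=5; cleared 0 line(s) (total 0); column heights now [4 4 7 8 7], max=8
Drop 6: T rot2 at col 1 lands with bottom-row=7; cleared 0 line(s) (total 0); column heights now [4 9 9 9 7], max=9
Drop 7: J rot0 at col 0 lands with bottom-row=9; cleared 0 line(s) (total 0); column heights now [11 10 10 9 7], max=11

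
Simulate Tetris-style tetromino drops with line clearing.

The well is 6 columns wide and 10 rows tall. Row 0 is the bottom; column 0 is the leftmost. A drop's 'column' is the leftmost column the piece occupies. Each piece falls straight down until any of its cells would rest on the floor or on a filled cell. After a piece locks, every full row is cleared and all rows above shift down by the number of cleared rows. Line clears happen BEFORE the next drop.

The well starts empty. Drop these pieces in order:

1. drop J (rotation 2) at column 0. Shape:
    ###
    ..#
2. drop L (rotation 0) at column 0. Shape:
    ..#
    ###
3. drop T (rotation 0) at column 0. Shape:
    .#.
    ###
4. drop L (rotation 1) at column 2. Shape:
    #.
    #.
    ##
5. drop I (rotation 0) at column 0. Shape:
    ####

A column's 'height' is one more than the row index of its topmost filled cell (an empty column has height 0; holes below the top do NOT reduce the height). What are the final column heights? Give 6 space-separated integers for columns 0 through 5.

Answer: 9 9 9 9 0 0

Derivation:
Drop 1: J rot2 at col 0 lands with bottom-row=0; cleared 0 line(s) (total 0); column heights now [2 2 2 0 0 0], max=2
Drop 2: L rot0 at col 0 lands with bottom-row=2; cleared 0 line(s) (total 0); column heights now [3 3 4 0 0 0], max=4
Drop 3: T rot0 at col 0 lands with bottom-row=4; cleared 0 line(s) (total 0); column heights now [5 6 5 0 0 0], max=6
Drop 4: L rot1 at col 2 lands with bottom-row=5; cleared 0 line(s) (total 0); column heights now [5 6 8 6 0 0], max=8
Drop 5: I rot0 at col 0 lands with bottom-row=8; cleared 0 line(s) (total 0); column heights now [9 9 9 9 0 0], max=9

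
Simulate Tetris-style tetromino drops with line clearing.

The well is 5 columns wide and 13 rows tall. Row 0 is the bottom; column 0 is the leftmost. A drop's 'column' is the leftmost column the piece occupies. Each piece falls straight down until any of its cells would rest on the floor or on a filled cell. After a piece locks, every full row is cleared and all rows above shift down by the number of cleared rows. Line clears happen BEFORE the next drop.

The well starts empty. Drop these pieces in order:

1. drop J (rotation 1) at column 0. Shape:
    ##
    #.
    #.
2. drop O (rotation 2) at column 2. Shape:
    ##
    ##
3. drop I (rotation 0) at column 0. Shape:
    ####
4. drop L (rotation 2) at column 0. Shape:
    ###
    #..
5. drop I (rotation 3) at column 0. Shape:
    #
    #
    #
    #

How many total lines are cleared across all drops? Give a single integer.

Drop 1: J rot1 at col 0 lands with bottom-row=0; cleared 0 line(s) (total 0); column heights now [3 3 0 0 0], max=3
Drop 2: O rot2 at col 2 lands with bottom-row=0; cleared 0 line(s) (total 0); column heights now [3 3 2 2 0], max=3
Drop 3: I rot0 at col 0 lands with bottom-row=3; cleared 0 line(s) (total 0); column heights now [4 4 4 4 0], max=4
Drop 4: L rot2 at col 0 lands with bottom-row=4; cleared 0 line(s) (total 0); column heights now [6 6 6 4 0], max=6
Drop 5: I rot3 at col 0 lands with bottom-row=6; cleared 0 line(s) (total 0); column heights now [10 6 6 4 0], max=10

Answer: 0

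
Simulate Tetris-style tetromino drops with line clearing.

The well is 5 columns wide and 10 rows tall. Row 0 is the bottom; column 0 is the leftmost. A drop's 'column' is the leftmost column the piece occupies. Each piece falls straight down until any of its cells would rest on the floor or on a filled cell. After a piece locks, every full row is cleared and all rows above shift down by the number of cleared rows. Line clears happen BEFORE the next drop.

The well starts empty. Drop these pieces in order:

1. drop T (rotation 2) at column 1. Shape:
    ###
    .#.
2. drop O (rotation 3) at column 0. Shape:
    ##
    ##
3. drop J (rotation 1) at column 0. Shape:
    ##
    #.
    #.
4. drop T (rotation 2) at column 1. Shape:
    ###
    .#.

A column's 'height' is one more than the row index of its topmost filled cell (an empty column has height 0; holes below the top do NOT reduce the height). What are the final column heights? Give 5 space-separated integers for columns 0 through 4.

Answer: 7 8 8 8 0

Derivation:
Drop 1: T rot2 at col 1 lands with bottom-row=0; cleared 0 line(s) (total 0); column heights now [0 2 2 2 0], max=2
Drop 2: O rot3 at col 0 lands with bottom-row=2; cleared 0 line(s) (total 0); column heights now [4 4 2 2 0], max=4
Drop 3: J rot1 at col 0 lands with bottom-row=4; cleared 0 line(s) (total 0); column heights now [7 7 2 2 0], max=7
Drop 4: T rot2 at col 1 lands with bottom-row=6; cleared 0 line(s) (total 0); column heights now [7 8 8 8 0], max=8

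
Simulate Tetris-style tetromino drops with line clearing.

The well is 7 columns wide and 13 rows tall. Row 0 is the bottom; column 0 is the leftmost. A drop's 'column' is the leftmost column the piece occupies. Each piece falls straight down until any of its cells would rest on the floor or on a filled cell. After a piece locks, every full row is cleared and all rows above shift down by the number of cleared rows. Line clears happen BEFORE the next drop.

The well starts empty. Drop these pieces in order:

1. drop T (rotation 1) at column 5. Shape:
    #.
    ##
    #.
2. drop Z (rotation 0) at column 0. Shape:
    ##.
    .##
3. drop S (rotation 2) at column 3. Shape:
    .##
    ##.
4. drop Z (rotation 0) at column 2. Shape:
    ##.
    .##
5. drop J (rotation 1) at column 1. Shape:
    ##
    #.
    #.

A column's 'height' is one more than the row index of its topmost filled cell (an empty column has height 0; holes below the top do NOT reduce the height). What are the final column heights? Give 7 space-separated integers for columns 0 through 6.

Drop 1: T rot1 at col 5 lands with bottom-row=0; cleared 0 line(s) (total 0); column heights now [0 0 0 0 0 3 2], max=3
Drop 2: Z rot0 at col 0 lands with bottom-row=0; cleared 0 line(s) (total 0); column heights now [2 2 1 0 0 3 2], max=3
Drop 3: S rot2 at col 3 lands with bottom-row=2; cleared 0 line(s) (total 0); column heights now [2 2 1 3 4 4 2], max=4
Drop 4: Z rot0 at col 2 lands with bottom-row=4; cleared 0 line(s) (total 0); column heights now [2 2 6 6 5 4 2], max=6
Drop 5: J rot1 at col 1 lands with bottom-row=4; cleared 0 line(s) (total 0); column heights now [2 7 7 6 5 4 2], max=7

Answer: 2 7 7 6 5 4 2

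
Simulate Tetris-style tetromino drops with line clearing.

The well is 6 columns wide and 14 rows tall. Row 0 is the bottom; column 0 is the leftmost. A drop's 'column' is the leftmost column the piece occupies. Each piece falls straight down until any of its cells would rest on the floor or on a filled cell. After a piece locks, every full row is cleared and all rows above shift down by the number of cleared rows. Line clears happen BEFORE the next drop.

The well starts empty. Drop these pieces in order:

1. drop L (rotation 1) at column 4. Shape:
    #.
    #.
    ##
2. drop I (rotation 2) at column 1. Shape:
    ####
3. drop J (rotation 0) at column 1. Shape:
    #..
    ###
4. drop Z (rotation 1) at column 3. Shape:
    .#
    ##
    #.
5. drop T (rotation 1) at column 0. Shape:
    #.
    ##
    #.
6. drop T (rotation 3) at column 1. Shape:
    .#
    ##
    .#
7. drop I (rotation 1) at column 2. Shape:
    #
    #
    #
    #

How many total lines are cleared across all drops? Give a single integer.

Answer: 0

Derivation:
Drop 1: L rot1 at col 4 lands with bottom-row=0; cleared 0 line(s) (total 0); column heights now [0 0 0 0 3 1], max=3
Drop 2: I rot2 at col 1 lands with bottom-row=3; cleared 0 line(s) (total 0); column heights now [0 4 4 4 4 1], max=4
Drop 3: J rot0 at col 1 lands with bottom-row=4; cleared 0 line(s) (total 0); column heights now [0 6 5 5 4 1], max=6
Drop 4: Z rot1 at col 3 lands with bottom-row=5; cleared 0 line(s) (total 0); column heights now [0 6 5 7 8 1], max=8
Drop 5: T rot1 at col 0 lands with bottom-row=5; cleared 0 line(s) (total 0); column heights now [8 7 5 7 8 1], max=8
Drop 6: T rot3 at col 1 lands with bottom-row=6; cleared 0 line(s) (total 0); column heights now [8 8 9 7 8 1], max=9
Drop 7: I rot1 at col 2 lands with bottom-row=9; cleared 0 line(s) (total 0); column heights now [8 8 13 7 8 1], max=13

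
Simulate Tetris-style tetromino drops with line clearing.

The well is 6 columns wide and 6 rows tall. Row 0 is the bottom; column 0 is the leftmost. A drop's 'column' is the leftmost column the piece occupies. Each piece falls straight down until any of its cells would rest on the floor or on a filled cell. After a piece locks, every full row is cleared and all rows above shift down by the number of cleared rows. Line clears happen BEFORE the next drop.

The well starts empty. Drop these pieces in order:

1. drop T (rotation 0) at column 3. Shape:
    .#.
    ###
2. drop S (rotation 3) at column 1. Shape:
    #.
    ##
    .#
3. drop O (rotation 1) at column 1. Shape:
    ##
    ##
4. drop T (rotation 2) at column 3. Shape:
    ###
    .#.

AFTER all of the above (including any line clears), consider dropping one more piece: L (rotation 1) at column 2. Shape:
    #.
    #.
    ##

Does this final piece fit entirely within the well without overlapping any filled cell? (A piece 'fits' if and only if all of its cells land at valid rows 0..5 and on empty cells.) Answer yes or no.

Drop 1: T rot0 at col 3 lands with bottom-row=0; cleared 0 line(s) (total 0); column heights now [0 0 0 1 2 1], max=2
Drop 2: S rot3 at col 1 lands with bottom-row=0; cleared 0 line(s) (total 0); column heights now [0 3 2 1 2 1], max=3
Drop 3: O rot1 at col 1 lands with bottom-row=3; cleared 0 line(s) (total 0); column heights now [0 5 5 1 2 1], max=5
Drop 4: T rot2 at col 3 lands with bottom-row=2; cleared 0 line(s) (total 0); column heights now [0 5 5 4 4 4], max=5
Test piece L rot1 at col 2 (width 2): heights before test = [0 5 5 4 4 4]; fits = False

Answer: no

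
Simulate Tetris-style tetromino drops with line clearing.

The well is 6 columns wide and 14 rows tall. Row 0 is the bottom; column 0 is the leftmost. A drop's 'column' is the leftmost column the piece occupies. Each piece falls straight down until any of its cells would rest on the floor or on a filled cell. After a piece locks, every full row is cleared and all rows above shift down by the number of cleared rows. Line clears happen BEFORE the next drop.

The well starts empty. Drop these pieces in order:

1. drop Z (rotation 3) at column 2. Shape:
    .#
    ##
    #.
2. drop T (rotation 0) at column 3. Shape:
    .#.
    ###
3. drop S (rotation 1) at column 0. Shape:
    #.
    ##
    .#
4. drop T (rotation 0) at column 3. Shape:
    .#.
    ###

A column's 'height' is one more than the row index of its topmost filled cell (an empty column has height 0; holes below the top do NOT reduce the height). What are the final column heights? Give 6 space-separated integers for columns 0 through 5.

Answer: 3 2 2 6 7 6

Derivation:
Drop 1: Z rot3 at col 2 lands with bottom-row=0; cleared 0 line(s) (total 0); column heights now [0 0 2 3 0 0], max=3
Drop 2: T rot0 at col 3 lands with bottom-row=3; cleared 0 line(s) (total 0); column heights now [0 0 2 4 5 4], max=5
Drop 3: S rot1 at col 0 lands with bottom-row=0; cleared 0 line(s) (total 0); column heights now [3 2 2 4 5 4], max=5
Drop 4: T rot0 at col 3 lands with bottom-row=5; cleared 0 line(s) (total 0); column heights now [3 2 2 6 7 6], max=7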